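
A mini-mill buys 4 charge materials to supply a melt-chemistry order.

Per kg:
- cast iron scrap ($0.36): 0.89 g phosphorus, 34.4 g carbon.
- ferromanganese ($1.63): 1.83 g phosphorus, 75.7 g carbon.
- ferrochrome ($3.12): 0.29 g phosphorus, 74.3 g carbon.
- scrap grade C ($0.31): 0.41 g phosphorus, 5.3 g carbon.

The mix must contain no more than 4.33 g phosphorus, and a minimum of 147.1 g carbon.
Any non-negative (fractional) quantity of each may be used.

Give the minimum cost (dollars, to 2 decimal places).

Set it up as a linear program. Let x1 = kg of cast iron scrap, x2 = kg of ferromanganese, x3 = kg of ferrochrome, x4 = kg of scrap grade C.
Minimize 0.36x1 + 1.63x2 + 3.12x3 + 0.31x4 s.t.:
  0.89x1 + 1.83x2 + 0.29x3 + 0.41x4 ≤ 4.33   (phosphorus)
  34.4x1 + 75.7x2 + 74.3x3 + 5.3x4 ≥ 147.1   (carbon)
  x1, x2, x3, x4 ≥ 0.
The cheapest feasible vertex uses only cast iron scrap; ferromanganese, ferrochrome, scrap grade C are not used. Binding constraint: carbon.
So cast iron scrap = 4.276 kg.
Objective = 0.36·4.276 = 1.5394.

$1.54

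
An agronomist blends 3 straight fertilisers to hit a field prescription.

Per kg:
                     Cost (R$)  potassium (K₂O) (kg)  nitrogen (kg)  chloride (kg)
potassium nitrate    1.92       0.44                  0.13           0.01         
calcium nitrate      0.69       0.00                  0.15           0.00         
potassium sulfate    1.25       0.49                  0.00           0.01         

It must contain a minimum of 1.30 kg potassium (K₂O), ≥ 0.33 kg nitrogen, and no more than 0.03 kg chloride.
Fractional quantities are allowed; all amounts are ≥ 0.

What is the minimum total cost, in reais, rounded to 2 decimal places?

R$4.83

Set it up as a linear program. Let x1 = kg of potassium nitrate, x2 = kg of calcium nitrate, x3 = kg of potassium sulfate.
Minimise 1.92x1 + 0.69x2 + 1.25x3 subject to:
  0.44x1 + 0.49x3 ≥ 1.3   (potassium (K₂O))
  0.13x1 + 0.15x2 ≥ 0.33   (nitrogen)
  0.01x1 + 0.01x3 ≤ 0.03   (chloride)
  x1, x2, x3 ≥ 0.
At the optimum only calcium nitrate, potassium sulfate are positive (potassium nitrate = 0). There the potassium (K₂O) and nitrogen constraints are tight.
So calcium nitrate = 2.2 kg, potassium sulfate = 2.653 kg.
Hence cost = 0.69·2.2 + 1.25·2.653 = R$4.8343.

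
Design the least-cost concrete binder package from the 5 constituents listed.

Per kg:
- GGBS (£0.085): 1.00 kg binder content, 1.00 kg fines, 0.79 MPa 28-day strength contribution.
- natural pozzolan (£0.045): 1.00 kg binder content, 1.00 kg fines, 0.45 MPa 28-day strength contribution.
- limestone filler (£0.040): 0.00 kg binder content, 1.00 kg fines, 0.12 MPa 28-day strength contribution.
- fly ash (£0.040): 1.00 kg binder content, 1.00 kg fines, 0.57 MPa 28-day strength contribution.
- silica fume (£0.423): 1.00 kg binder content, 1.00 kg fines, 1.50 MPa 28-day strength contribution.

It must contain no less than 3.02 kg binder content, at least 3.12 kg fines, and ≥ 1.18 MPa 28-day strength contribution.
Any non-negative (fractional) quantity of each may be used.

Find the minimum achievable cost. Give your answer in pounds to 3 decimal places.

Treat it as an LP. Let x1 = kg of GGBS, x2 = kg of natural pozzolan, x3 = kg of limestone filler, x4 = kg of fly ash, x5 = kg of silica fume.
Minimise 0.085x1 + 0.045x2 + 0.04x3 + 0.04x4 + 0.423x5 s.t.:
  1x1 + 1x2 + 1x4 + 1x5 ≥ 3.02   (binder content)
  1x1 + 1x2 + 1x3 + 1x4 + 1x5 ≥ 3.12   (fines)
  0.79x1 + 0.45x2 + 0.12x3 + 0.57x4 + 1.5x5 ≥ 1.18   (28-day strength contribution)
  x1, x2, x3, x4, x5 ≥ 0.
The optimal basis is {limestone filler, fly ash}; GGBS, natural pozzolan, silica fume drop out. There the binder content and fines constraints are tight.
Optimal quantities: limestone filler = 0.1 kg, fly ash = 3.02 kg.
Cost = 0.04·0.1 + 0.04·3.02 = 0.12480.

£0.125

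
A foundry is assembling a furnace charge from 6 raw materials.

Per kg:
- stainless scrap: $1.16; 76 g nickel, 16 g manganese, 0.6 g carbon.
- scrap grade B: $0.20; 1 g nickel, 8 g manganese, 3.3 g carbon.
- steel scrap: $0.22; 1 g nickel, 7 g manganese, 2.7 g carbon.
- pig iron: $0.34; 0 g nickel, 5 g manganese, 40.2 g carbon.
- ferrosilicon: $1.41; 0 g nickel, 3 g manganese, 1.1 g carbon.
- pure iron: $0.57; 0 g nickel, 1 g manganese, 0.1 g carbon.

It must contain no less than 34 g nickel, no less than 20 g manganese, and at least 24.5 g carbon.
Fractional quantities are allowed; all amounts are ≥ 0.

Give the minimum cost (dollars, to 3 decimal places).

This is a linear program. Let x1 = kg of stainless scrap, x2 = kg of scrap grade B, x3 = kg of steel scrap, x4 = kg of pig iron, x5 = kg of ferrosilicon, x6 = kg of pure iron.
min 1.16x1 + 0.2x2 + 0.22x3 + 0.34x4 + 1.41x5 + 0.57x6 subject to:
  76x1 + 1x2 + 1x3 ≥ 34   (nickel)
  16x1 + 8x2 + 7x3 + 5x4 + 3x5 + 1x6 ≥ 20   (manganese)
  0.6x1 + 3.3x2 + 2.7x3 + 40.2x4 + 1.1x5 + 0.1x6 ≥ 24.5   (carbon)
  x1, x2, x3, x4, x5, x6 ≥ 0.
The cheapest feasible vertex uses only stainless scrap, scrap grade B, pig iron; steel scrap, ferrosilicon, pure iron are not used. Binding constraints: nickel, manganese, carbon.
So stainless scrap = 0.4298 kg, scrap grade B = 1.332 kg, pig iron = 0.4937 kg.
Cost = 1.16·0.4298 + 0.2·1.332 + 0.34·0.4937 = 0.93283.

$0.933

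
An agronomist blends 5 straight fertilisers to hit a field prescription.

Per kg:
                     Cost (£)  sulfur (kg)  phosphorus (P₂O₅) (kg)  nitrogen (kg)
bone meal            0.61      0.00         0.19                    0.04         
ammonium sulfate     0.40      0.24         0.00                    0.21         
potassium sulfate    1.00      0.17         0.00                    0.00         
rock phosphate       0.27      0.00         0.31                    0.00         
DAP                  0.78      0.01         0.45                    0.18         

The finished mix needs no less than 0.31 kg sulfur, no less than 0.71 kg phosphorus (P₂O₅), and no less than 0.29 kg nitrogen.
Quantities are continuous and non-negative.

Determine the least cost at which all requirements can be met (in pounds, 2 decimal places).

Treat it as an LP. Let x1 = kg of bone meal, x2 = kg of ammonium sulfate, x3 = kg of potassium sulfate, x4 = kg of rock phosphate, x5 = kg of DAP.
Minimise 0.61x1 + 0.4x2 + 1x3 + 0.27x4 + 0.78x5 with:
  0.24x2 + 0.17x3 + 0.01x5 ≥ 0.31   (sulfur)
  0.19x1 + 0.31x4 + 0.45x5 ≥ 0.71   (phosphorus (P₂O₅))
  0.04x1 + 0.21x2 + 0.18x5 ≥ 0.29   (nitrogen)
  x1, x2, x3, x4, x5 ≥ 0.
The cheapest feasible vertex uses only ammonium sulfate, rock phosphate; bone meal, potassium sulfate, DAP are not used. There the phosphorus (P₂O₅) and nitrogen constraints are tight.
So ammonium sulfate = 1.381 kg, rock phosphate = 2.29 kg.
Objective = 0.4·1.381 + 0.27·2.29 = 1.1707.

£1.17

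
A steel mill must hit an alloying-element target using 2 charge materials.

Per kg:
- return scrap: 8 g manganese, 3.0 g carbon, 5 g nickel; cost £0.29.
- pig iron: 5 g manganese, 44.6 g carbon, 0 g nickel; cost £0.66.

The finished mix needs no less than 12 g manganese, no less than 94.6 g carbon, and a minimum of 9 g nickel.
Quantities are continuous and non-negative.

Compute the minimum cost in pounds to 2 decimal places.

Let x1 = kg of return scrap, x2 = kg of pig iron.
min 0.29x1 + 0.66x2 with:
  8x1 + 5x2 ≥ 12   (manganese)
  3x1 + 44.6x2 ≥ 94.6   (carbon)
  5x1 ≥ 9   (nickel)
  x1, x2 ≥ 0.
Both inputs are positive at the optimum. Binding constraints: carbon and nickel.
That vertex is x1 = 1.8, x2 = 2.
Total cost: 0.29·1.8 + 0.66·2 = 1.8420.

£1.84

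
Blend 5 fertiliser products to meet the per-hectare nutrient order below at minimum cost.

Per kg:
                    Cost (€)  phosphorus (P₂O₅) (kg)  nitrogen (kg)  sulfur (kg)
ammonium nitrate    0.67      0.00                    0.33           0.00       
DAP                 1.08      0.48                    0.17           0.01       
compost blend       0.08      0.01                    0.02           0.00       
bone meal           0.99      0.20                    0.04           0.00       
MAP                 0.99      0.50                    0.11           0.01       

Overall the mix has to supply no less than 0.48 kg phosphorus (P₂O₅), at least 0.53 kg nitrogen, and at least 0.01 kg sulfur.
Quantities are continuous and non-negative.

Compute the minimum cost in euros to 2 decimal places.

€1.81

Let x1 = kg of ammonium nitrate, x2 = kg of DAP, x3 = kg of compost blend, x4 = kg of bone meal, x5 = kg of MAP.
Minimize 0.67x1 + 1.08x2 + 0.08x3 + 0.99x4 + 0.99x5 subject to:
  0.48x2 + 0.01x3 + 0.2x4 + 0.5x5 ≥ 0.48   (phosphorus (P₂O₅))
  0.33x1 + 0.17x2 + 0.02x3 + 0.04x4 + 0.11x5 ≥ 0.53   (nitrogen)
  0.01x2 + 0.01x5 ≥ 0.01   (sulfur)
  x1, x2, x3, x4, x5 ≥ 0.
The minimum-cost mix takes nothing from compost blend, bone meal, MAP — only ammonium nitrate, DAP. Binding constraints: phosphorus (P₂O₅), nitrogen, sulfur.
That vertex is x1 = 1.091, x2 = 1.
Cost = 0.67·1.091 + 1.08·1 = 1.8110.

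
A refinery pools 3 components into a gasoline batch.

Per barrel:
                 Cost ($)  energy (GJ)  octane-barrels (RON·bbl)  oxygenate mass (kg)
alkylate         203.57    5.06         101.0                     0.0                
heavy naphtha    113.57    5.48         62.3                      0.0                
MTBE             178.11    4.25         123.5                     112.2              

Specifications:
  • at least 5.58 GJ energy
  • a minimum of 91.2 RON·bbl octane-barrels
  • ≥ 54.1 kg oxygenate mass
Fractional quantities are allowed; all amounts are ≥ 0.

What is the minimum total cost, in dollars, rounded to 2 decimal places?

$159.05

Let x1 = barrels of alkylate, x2 = barrels of heavy naphtha, x3 = barrels of MTBE.
Minimize 203.57x1 + 113.57x2 + 178.11x3 with:
  5.06x1 + 5.48x2 + 4.25x3 ≥ 5.58   (energy)
  101x1 + 62.3x2 + 123.5x3 ≥ 91.2   (octane-barrels)
  112.2x3 ≥ 54.1   (oxygenate mass)
  x1, x2, x3 ≥ 0.
The cheapest feasible vertex uses only heavy naphtha, MTBE; alkylate is not used. There the energy and oxygenate mass constraints are tight.
Optimal quantities: heavy naphtha = 0.6443 barrels, MTBE = 0.48217 barrels.
Hence cost = 113.57·0.6443 + 178.11·0.48217 = $159.0524.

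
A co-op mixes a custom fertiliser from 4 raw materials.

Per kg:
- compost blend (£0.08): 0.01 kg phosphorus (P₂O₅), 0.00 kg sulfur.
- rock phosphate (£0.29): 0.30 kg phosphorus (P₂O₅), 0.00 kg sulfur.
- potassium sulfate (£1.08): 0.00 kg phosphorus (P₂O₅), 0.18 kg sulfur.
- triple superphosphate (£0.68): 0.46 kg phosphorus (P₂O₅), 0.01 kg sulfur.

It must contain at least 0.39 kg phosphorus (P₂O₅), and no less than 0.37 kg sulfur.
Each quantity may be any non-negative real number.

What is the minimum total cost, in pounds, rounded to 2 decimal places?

£2.60

This is a linear program. Let x1 = kg of compost blend, x2 = kg of rock phosphate, x3 = kg of potassium sulfate, x4 = kg of triple superphosphate.
Minimise 0.08x1 + 0.29x2 + 1.08x3 + 0.68x4 subject to:
  0.01x1 + 0.3x2 + 0.46x4 ≥ 0.39   (phosphorus (P₂O₅))
  0.18x3 + 0.01x4 ≥ 0.37   (sulfur)
  x1, x2, x3, x4 ≥ 0.
The optimal basis is {rock phosphate, potassium sulfate}; compost blend, triple superphosphate drop out. The phosphorus (P₂O₅) and sulfur requirements are met with equality.
Solving gives x2 = 1.3, x3 = 2.056.
Hence cost = 0.29·1.3 + 1.08·2.056 = £2.5975.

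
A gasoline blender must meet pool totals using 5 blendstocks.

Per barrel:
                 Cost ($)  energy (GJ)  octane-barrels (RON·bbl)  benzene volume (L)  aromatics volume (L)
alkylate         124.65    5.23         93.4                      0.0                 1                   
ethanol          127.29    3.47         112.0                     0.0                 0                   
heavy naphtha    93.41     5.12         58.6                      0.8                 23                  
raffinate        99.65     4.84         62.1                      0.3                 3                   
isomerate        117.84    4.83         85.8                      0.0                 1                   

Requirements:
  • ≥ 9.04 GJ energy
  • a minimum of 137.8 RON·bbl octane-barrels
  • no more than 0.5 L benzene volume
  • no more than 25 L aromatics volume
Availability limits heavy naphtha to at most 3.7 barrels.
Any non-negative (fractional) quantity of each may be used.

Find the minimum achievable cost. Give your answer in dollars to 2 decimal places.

$196.28

Let x1 = barrels of alkylate, x2 = barrels of ethanol, x3 = barrels of heavy naphtha, x4 = barrels of raffinate, x5 = barrels of isomerate.
min 124.65x1 + 127.29x2 + 93.41x3 + 99.65x4 + 117.84x5 subject to:
  5.23x1 + 3.47x2 + 5.12x3 + 4.84x4 + 4.83x5 ≥ 9.04   (energy)
  93.4x1 + 112x2 + 58.6x3 + 62.1x4 + 85.8x5 ≥ 137.8   (octane-barrels)
  0.8x3 + 0.3x4 ≤ 0.5   (benzene volume)
  1x1 + 23x3 + 3x4 + 1x5 ≤ 25   (aromatics volume)
  x3 ≤ 3.7
  x1, x2, x3, x4, x5 ≥ 0.
The cheapest feasible vertex uses only alkylate, heavy naphtha, raffinate; ethanol, isomerate are not used. The energy, octane-barrels, benzene volume requirements are met with equality.
Optimal quantities: alkylate = 0.9718 barrels, heavy naphtha = 0.5277 barrels, raffinate = 0.2594 barrels.
Objective = 124.65·0.9718 + 93.41·0.5277 + 99.65·0.2594 = 196.2765.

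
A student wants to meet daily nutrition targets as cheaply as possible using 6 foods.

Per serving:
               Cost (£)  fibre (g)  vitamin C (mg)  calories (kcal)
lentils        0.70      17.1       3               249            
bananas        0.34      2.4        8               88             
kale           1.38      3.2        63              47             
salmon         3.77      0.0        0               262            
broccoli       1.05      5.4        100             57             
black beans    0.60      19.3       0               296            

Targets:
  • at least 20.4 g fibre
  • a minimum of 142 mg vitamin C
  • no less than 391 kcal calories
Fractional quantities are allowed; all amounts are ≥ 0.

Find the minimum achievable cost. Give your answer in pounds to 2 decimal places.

£2.12

Let x1 = servings of lentils, x2 = servings of bananas, x3 = servings of kale, x4 = servings of salmon, x5 = servings of broccoli, x6 = servings of black beans.
Minimize 0.7x1 + 0.34x2 + 1.38x3 + 3.77x4 + 1.05x5 + 0.6x6 s.t.:
  17.1x1 + 2.4x2 + 3.2x3 + 5.4x5 + 19.3x6 ≥ 20.4   (fibre)
  3x1 + 8x2 + 63x3 + 100x5 ≥ 142   (vitamin C)
  249x1 + 88x2 + 47x3 + 262x4 + 57x5 + 296x6 ≥ 391   (calories)
  x1, x2, x3, x4, x5, x6 ≥ 0.
At the optimum only broccoli, black beans are positive (lentils, bananas, kale, salmon = 0). The vitamin C and calories requirements are met with equality.
Optimal quantities: broccoli = 1.42 servings, black beans = 1.048 servings.
Cost = 1.05·1.42 + 0.6·1.048 = 2.1198.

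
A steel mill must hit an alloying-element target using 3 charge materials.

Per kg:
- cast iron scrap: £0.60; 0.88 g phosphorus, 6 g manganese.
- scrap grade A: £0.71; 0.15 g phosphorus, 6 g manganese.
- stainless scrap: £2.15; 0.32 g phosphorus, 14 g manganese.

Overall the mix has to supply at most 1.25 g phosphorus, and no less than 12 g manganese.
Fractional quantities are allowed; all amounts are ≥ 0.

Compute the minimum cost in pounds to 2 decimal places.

£1.28

Let x1 = kg of cast iron scrap, x2 = kg of scrap grade A, x3 = kg of stainless scrap.
min 0.6x1 + 0.71x2 + 2.15x3 s.t.:
  0.88x1 + 0.15x2 + 0.32x3 ≤ 1.25   (phosphorus)
  6x1 + 6x2 + 14x3 ≥ 12   (manganese)
  x1, x2, x3 ≥ 0.
The minimum-cost mix takes nothing from stainless scrap — only cast iron scrap, scrap grade A. There the phosphorus and manganese constraints are tight.
Optimal quantities: cast iron scrap = 1.301 kg, scrap grade A = 0.6986 kg.
Hence cost = 0.6·1.301 + 0.71·0.6986 = £1.2766.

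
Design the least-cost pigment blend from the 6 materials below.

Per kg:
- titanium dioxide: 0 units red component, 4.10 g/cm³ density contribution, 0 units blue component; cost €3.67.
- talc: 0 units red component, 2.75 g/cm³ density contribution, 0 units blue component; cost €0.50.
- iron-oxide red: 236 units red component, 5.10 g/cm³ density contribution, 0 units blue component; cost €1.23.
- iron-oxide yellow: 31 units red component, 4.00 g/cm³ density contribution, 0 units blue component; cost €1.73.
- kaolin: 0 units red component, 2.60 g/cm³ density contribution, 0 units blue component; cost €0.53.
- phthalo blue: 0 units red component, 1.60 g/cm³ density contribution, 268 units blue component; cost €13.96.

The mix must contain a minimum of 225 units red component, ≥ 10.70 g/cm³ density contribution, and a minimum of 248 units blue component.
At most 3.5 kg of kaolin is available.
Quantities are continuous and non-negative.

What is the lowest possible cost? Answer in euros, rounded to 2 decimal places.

Set it up as a linear program. Let x1 = kg of titanium dioxide, x2 = kg of talc, x3 = kg of iron-oxide red, x4 = kg of iron-oxide yellow, x5 = kg of kaolin, x6 = kg of phthalo blue.
Minimise 3.67x1 + 0.5x2 + 1.23x3 + 1.73x4 + 0.53x5 + 13.96x6 with:
  236x3 + 31x4 ≥ 225   (red component)
  4.1x1 + 2.75x2 + 5.1x3 + 4x4 + 2.6x5 + 1.6x6 ≥ 10.7   (density contribution)
  268x6 ≥ 248   (blue component)
  x5 ≤ 3.5
  x1, x2, x3, x4, x5, x6 ≥ 0.
The optimal basis is {talc, iron-oxide red, phthalo blue}; titanium dioxide, iron-oxide yellow, kaolin drop out. Binding constraints: red component, density contribution, blue component.
That vertex is x2 = 1.584, x3 = 0.9534, x6 = 0.9254.
Hence cost = 0.5·1.584 + 1.23·0.9534 + 13.96·0.9254 = €14.8833.

€14.88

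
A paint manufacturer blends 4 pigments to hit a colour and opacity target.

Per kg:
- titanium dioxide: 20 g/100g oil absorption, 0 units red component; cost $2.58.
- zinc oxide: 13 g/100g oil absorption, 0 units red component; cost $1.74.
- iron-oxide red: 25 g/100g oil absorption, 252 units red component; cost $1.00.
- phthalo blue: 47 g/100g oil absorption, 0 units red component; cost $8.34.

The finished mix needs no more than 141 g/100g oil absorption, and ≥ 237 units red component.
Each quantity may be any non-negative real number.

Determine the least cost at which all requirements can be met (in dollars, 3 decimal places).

$0.940

Let x1 = kg of titanium dioxide, x2 = kg of zinc oxide, x3 = kg of iron-oxide red, x4 = kg of phthalo blue.
Minimize 2.58x1 + 1.74x2 + 1x3 + 8.34x4 with:
  20x1 + 13x2 + 25x3 + 47x4 ≤ 141   (oil absorption)
  252x3 ≥ 237   (red component)
  x1, x2, x3, x4 ≥ 0.
The minimum-cost mix takes nothing from titanium dioxide, zinc oxide, phthalo blue — only iron-oxide red. The red component requirement is met with equality.
So iron-oxide red = 0.94048 kg.
Hence cost = 1·0.94048 = $0.94048.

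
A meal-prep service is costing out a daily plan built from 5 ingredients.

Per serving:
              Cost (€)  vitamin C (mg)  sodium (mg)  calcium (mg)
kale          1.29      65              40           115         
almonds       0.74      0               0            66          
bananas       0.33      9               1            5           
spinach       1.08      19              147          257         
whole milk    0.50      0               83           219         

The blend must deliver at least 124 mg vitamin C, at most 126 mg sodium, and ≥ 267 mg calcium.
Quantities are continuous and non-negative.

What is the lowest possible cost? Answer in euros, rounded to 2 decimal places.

Treat it as an LP. Let x1 = servings of kale, x2 = servings of almonds, x3 = servings of bananas, x4 = servings of spinach, x5 = servings of whole milk.
min 1.29x1 + 0.74x2 + 0.33x3 + 1.08x4 + 0.5x5 s.t.:
  65x1 + 9x3 + 19x4 ≥ 124   (vitamin C)
  40x1 + 1x3 + 147x4 + 83x5 ≤ 126   (sodium)
  115x1 + 66x2 + 5x3 + 257x4 + 219x5 ≥ 267   (calcium)
  x1, x2, x3, x4, x5 ≥ 0.
The optimal basis is {kale, whole milk}; almonds, bananas, spinach drop out. There the vitamin C and calcium constraints are tight.
That vertex is x1 = 1.908, x5 = 0.2174.
Total cost: 1.29·1.908 + 0.5·0.2174 = 2.5700.

€2.57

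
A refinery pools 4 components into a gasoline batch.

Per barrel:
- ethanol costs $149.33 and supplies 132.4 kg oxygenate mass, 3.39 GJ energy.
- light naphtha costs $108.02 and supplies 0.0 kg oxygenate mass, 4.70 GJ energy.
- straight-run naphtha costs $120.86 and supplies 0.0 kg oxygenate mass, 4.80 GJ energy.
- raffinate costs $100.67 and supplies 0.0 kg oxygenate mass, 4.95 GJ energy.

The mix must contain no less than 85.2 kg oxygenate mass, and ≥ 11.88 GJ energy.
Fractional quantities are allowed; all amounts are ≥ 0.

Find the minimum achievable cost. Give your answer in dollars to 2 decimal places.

$293.34

Set it up as a linear program. Let x1 = barrels of ethanol, x2 = barrels of light naphtha, x3 = barrels of straight-run naphtha, x4 = barrels of raffinate.
Minimise 149.33x1 + 108.02x2 + 120.86x3 + 100.67x4 subject to:
  132.4x1 ≥ 85.2   (oxygenate mass)
  3.39x1 + 4.7x2 + 4.8x3 + 4.95x4 ≥ 11.88   (energy)
  x1, x2, x3, x4 ≥ 0.
The optimal basis is {ethanol, raffinate}; light naphtha, straight-run naphtha drop out. There the oxygenate mass and energy constraints are tight.
Optimal quantities: ethanol = 0.6435 barrels, raffinate = 1.9593 barrels.
Total cost: 149.33·0.6435 + 100.67·1.9593 = 293.3366.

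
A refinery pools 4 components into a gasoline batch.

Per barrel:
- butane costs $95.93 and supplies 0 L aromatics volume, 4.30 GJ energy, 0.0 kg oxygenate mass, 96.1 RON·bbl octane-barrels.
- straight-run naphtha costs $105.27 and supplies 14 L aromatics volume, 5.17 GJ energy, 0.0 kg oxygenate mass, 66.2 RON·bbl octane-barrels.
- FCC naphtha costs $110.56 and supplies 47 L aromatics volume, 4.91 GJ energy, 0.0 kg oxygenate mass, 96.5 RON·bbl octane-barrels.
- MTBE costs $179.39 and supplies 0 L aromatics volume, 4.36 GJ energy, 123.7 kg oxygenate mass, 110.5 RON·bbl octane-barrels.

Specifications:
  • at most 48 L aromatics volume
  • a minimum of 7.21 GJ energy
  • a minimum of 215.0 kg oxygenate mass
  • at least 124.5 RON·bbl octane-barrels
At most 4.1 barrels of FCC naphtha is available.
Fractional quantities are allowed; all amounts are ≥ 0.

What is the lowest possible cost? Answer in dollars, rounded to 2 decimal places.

$311.79

Set it up as a linear program. Let x1 = barrels of butane, x2 = barrels of straight-run naphtha, x3 = barrels of FCC naphtha, x4 = barrels of MTBE.
Minimise 95.93x1 + 105.27x2 + 110.56x3 + 179.39x4 with:
  14x2 + 47x3 ≤ 48   (aromatics volume)
  4.3x1 + 5.17x2 + 4.91x3 + 4.36x4 ≥ 7.21   (energy)
  123.7x4 ≥ 215   (oxygenate mass)
  96.1x1 + 66.2x2 + 96.5x3 + 110.5x4 ≥ 124.5   (octane-barrels)
  x3 ≤ 4.1
  x1, x2, x3, x4 ≥ 0.
At the optimum only MTBE is positive (butane, straight-run naphtha, FCC naphtha = 0). There the oxygenate mass constraint is tight.
That vertex is x4 = 1.73808.
Objective = 179.39·1.73808 = 311.7942.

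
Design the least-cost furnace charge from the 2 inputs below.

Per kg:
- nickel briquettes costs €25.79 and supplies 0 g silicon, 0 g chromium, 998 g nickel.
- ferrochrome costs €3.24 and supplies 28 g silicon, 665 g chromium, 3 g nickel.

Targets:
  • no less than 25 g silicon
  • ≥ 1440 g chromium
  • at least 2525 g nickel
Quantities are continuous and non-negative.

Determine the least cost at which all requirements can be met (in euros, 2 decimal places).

Treat it as an LP. Let x1 = kg of nickel briquettes, x2 = kg of ferrochrome.
Minimise 25.79x1 + 3.24x2 with:
  28x2 ≥ 25   (silicon)
  665x2 ≥ 1440   (chromium)
  998x1 + 3x2 ≥ 2525   (nickel)
  x1, x2 ≥ 0.
Both inputs are positive at the optimum. There the chromium and nickel constraints are tight.
Optimal quantities: nickel briquettes = 2.5236 kg, ferrochrome = 2.1654 kg.
Objective = 25.79·2.5236 + 3.24·2.1654 = 72.0995.

€72.10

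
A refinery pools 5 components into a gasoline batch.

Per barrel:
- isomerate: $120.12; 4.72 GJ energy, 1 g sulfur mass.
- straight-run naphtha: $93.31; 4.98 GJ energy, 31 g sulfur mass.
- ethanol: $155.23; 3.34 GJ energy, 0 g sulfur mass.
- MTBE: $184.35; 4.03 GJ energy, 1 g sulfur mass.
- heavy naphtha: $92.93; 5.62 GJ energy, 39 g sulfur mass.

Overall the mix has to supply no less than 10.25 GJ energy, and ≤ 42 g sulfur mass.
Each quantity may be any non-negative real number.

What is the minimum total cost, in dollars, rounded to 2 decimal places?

Let x1 = barrels of isomerate, x2 = barrels of straight-run naphtha, x3 = barrels of ethanol, x4 = barrels of MTBE, x5 = barrels of heavy naphtha.
Minimise 120.12x1 + 93.31x2 + 155.23x3 + 184.35x4 + 92.93x5 subject to:
  4.72x1 + 4.98x2 + 3.34x3 + 4.03x4 + 5.62x5 ≥ 10.25   (energy)
  1x1 + 31x2 + 1x4 + 39x5 ≤ 42   (sulfur mass)
  x1, x2, x3, x4, x5 ≥ 0.
The cheapest feasible vertex uses only isomerate, heavy naphtha; straight-run naphtha, ethanol, MTBE are not used. The energy and sulfur mass requirements are met with equality.
Optimal quantities: isomerate = 0.91735 barrels, heavy naphtha = 1.0534 barrels.
Hence cost = 120.12·0.91735 + 92.93·1.0534 = $208.0845.

$208.08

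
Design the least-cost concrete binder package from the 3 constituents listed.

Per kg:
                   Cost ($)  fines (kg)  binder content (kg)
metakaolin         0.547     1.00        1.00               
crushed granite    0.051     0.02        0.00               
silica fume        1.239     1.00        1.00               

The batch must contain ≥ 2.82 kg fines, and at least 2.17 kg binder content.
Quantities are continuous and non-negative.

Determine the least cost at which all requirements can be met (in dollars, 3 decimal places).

$1.543

Let x1 = kg of metakaolin, x2 = kg of crushed granite, x3 = kg of silica fume.
Minimise 0.547x1 + 0.051x2 + 1.239x3 with:
  1x1 + 0.02x2 + 1x3 ≥ 2.82   (fines)
  1x1 + 1x3 ≥ 2.17   (binder content)
  x1, x2, x3 ≥ 0.
The minimum-cost mix takes nothing from crushed granite, silica fume — only metakaolin. The fines requirement is met with equality.
Solving gives x1 = 2.82.
Total cost: 0.547·2.82 = 1.54254.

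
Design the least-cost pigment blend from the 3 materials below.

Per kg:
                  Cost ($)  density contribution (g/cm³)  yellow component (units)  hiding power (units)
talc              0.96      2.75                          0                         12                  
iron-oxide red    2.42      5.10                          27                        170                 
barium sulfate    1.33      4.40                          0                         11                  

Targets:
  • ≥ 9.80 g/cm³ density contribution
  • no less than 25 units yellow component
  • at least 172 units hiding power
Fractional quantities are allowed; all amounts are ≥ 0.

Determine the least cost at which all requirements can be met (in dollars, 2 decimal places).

$3.79

Let x1 = kg of talc, x2 = kg of iron-oxide red, x3 = kg of barium sulfate.
Minimize 0.96x1 + 2.42x2 + 1.33x3 with:
  2.75x1 + 5.1x2 + 4.4x3 ≥ 9.8   (density contribution)
  27x2 ≥ 25   (yellow component)
  12x1 + 170x2 + 11x3 ≥ 172   (hiding power)
  x1, x2, x3 ≥ 0.
The cheapest feasible vertex uses only iron-oxide red, barium sulfate; talc is not used. Binding constraints: density contribution and hiding power.
So iron-oxide red = 0.938 kg, barium sulfate = 1.14 kg.
Cost = 2.42·0.938 + 1.33·1.14 = 3.7862.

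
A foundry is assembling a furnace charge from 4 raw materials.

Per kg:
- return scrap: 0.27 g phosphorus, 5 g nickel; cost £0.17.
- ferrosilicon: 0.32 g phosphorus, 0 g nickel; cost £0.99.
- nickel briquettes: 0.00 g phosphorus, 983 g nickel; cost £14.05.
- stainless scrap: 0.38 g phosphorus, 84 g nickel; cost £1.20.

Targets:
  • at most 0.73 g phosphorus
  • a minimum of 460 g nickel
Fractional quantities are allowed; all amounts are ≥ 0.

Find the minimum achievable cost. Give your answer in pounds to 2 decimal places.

Set it up as a linear program. Let x1 = kg of return scrap, x2 = kg of ferrosilicon, x3 = kg of nickel briquettes, x4 = kg of stainless scrap.
min 0.17x1 + 0.99x2 + 14.05x3 + 1.2x4 subject to:
  0.27x1 + 0.32x2 + 0.38x4 ≤ 0.73   (phosphorus)
  5x1 + 983x3 + 84x4 ≥ 460   (nickel)
  x1, x2, x3, x4 ≥ 0.
The minimum-cost mix takes nothing from return scrap, ferrosilicon — only nickel briquettes, stainless scrap. The phosphorus and nickel requirements are met with equality.
Solving gives x3 = 0.3038, x4 = 1.921.
Objective = 14.05·0.3038 + 1.2·1.921 = 6.5736.

£6.57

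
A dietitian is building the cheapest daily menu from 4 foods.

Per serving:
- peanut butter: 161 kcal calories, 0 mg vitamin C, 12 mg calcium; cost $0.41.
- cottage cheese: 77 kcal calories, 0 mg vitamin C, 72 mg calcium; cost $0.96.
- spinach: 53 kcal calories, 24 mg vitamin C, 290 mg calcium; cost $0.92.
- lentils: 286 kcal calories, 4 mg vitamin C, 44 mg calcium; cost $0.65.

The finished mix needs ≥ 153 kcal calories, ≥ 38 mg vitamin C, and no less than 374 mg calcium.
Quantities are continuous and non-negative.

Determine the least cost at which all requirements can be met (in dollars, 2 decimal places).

$1.58

Let x1 = servings of peanut butter, x2 = servings of cottage cheese, x3 = servings of spinach, x4 = servings of lentils.
min 0.41x1 + 0.96x2 + 0.92x3 + 0.65x4 subject to:
  161x1 + 77x2 + 53x3 + 286x4 ≥ 153   (calories)
  24x3 + 4x4 ≥ 38   (vitamin C)
  12x1 + 72x2 + 290x3 + 44x4 ≥ 374   (calcium)
  x1, x2, x3, x4 ≥ 0.
The optimal basis is {spinach, lentils}; peanut butter, cottage cheese drop out. Binding constraints: calories and vitamin C.
Solving gives x3 = 1.542, x4 = 0.2492.
Cost = 0.92·1.542 + 0.65·0.2492 = 1.5806.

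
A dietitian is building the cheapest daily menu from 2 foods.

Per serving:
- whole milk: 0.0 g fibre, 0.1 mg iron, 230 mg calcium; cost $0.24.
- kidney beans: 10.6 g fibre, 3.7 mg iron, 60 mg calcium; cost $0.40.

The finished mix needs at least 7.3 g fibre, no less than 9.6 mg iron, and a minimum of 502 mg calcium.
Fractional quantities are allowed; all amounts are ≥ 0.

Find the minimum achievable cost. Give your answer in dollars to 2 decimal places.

$1.39

Let x1 = servings of whole milk, x2 = servings of kidney beans.
Minimise 0.24x1 + 0.4x2 s.t.:
  10.6x2 ≥ 7.3   (fibre)
  0.1x1 + 3.7x2 ≥ 9.6   (iron)
  230x1 + 60x2 ≥ 502   (calcium)
  x1, x2 ≥ 0.
Both inputs are positive at the optimum. There the iron and calcium constraints are tight.
So whole milk = 1.516 servings, kidney beans = 2.554 servings.
Cost = 0.24·1.516 + 0.4·2.554 = 1.3854.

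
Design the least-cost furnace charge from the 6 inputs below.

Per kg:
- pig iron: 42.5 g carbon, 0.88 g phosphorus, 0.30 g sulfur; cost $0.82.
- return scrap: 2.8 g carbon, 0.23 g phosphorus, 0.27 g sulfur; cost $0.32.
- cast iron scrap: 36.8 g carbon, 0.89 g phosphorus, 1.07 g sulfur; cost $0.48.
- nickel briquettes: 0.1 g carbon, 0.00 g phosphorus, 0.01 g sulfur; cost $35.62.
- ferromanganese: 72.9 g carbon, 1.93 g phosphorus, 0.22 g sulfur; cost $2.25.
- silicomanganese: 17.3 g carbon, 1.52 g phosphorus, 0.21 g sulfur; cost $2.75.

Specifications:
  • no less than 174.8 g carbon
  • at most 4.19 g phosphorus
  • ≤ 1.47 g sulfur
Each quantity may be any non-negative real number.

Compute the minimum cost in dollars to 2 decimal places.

$3.31

Let x1 = kg of pig iron, x2 = kg of return scrap, x3 = kg of cast iron scrap, x4 = kg of nickel briquettes, x5 = kg of ferromanganese, x6 = kg of silicomanganese.
Minimise 0.82x1 + 0.32x2 + 0.48x3 + 35.62x4 + 2.25x5 + 2.75x6 s.t.:
  42.5x1 + 2.8x2 + 36.8x3 + 0.1x4 + 72.9x5 + 17.3x6 ≥ 174.8   (carbon)
  0.88x1 + 0.23x2 + 0.89x3 + 1.93x5 + 1.52x6 ≤ 4.19   (phosphorus)
  0.3x1 + 0.27x2 + 1.07x3 + 0.01x4 + 0.22x5 + 0.21x6 ≤ 1.47   (sulfur)
  x1, x2, x3, x4, x5, x6 ≥ 0.
The minimum-cost mix takes nothing from return scrap, nickel briquettes, ferromanganese, silicomanganese — only pig iron, cast iron scrap. Binding constraints: carbon and sulfur.
That vertex is x1 = 3.861, x3 = 0.2914.
Hence cost = 0.82·3.861 + 0.48·0.2914 = $3.3059.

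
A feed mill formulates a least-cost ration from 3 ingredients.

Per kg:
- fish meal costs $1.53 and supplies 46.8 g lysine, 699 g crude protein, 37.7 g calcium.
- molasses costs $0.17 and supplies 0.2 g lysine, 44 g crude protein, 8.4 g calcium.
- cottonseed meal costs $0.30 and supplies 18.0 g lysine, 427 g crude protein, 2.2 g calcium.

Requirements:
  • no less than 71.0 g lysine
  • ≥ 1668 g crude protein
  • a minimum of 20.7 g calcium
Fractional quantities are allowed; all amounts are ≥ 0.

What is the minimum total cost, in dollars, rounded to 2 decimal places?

$1.42

Treat it as an LP. Let x1 = kg of fish meal, x2 = kg of molasses, x3 = kg of cottonseed meal.
Minimize 1.53x1 + 0.17x2 + 0.3x3 with:
  46.8x1 + 0.2x2 + 18x3 ≥ 71   (lysine)
  699x1 + 44x2 + 427x3 ≥ 1668   (crude protein)
  37.7x1 + 8.4x2 + 2.2x3 ≥ 20.7   (calcium)
  x1, x2, x3 ≥ 0.
At the optimum only molasses, cottonseed meal are positive (fish meal = 0). Binding constraints: lysine and calcium.
Optimal quantities: molasses = 1.435 kg, cottonseed meal = 3.928 kg.
Total cost: 0.17·1.435 + 0.3·3.928 = 1.4224.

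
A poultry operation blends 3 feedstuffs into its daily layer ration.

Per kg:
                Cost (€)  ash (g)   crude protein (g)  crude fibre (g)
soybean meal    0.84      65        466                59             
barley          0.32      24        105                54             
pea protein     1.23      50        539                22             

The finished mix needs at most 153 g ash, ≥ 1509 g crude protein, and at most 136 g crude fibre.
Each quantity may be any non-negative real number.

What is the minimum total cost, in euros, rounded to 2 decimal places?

€3.31

Let x1 = kg of soybean meal, x2 = kg of barley, x3 = kg of pea protein.
Minimise 0.84x1 + 0.32x2 + 1.23x3 with:
  65x1 + 24x2 + 50x3 ≤ 153   (ash)
  466x1 + 105x2 + 539x3 ≥ 1509   (crude protein)
  59x1 + 54x2 + 22x3 ≤ 136   (crude fibre)
  x1, x2, x3 ≥ 0.
The minimum-cost mix takes nothing from barley — only soybean meal, pea protein. The ash and crude protein requirements are met with equality.
That vertex is x1 = 0.598, x3 = 2.283.
Objective = 0.84·0.598 + 1.23·2.283 = 3.3104.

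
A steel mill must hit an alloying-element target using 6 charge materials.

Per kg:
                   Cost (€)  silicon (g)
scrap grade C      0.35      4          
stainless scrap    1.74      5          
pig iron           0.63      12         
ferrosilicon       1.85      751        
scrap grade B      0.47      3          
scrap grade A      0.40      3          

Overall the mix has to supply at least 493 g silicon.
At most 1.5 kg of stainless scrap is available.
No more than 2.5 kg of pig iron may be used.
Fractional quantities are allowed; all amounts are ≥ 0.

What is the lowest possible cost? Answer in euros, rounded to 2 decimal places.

€1.21

Let x1 = kg of scrap grade C, x2 = kg of stainless scrap, x3 = kg of pig iron, x4 = kg of ferrosilicon, x5 = kg of scrap grade B, x6 = kg of scrap grade A.
min 0.35x1 + 1.74x2 + 0.63x3 + 1.85x4 + 0.47x5 + 0.4x6 s.t.:
  4x1 + 5x2 + 12x3 + 751x4 + 3x5 + 3x6 ≥ 493   (silicon)
  x2 ≤ 1.5
  x3 ≤ 2.5
  x1, x2, x3, x4, x5, x6 ≥ 0.
The minimum-cost mix takes nothing from scrap grade C, stainless scrap, pig iron, scrap grade B, scrap grade A — only ferrosilicon. Binding constraint: silicon.
Optimal quantities: ferrosilicon = 0.6565 kg.
Total cost: 1.85·0.6565 = 1.2145.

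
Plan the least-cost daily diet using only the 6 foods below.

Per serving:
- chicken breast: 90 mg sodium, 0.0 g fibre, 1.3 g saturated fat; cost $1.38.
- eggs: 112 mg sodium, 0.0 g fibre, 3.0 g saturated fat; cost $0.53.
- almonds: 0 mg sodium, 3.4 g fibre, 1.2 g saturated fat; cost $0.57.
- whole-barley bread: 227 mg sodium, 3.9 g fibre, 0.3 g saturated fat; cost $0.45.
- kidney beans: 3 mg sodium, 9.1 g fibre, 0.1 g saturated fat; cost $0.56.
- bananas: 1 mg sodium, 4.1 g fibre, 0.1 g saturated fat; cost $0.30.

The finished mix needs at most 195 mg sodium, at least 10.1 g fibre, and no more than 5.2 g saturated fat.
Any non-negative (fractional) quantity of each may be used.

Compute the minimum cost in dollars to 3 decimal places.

$0.622

Let x1 = servings of chicken breast, x2 = servings of eggs, x3 = servings of almonds, x4 = servings of whole-barley bread, x5 = servings of kidney beans, x6 = servings of bananas.
Minimize 1.38x1 + 0.53x2 + 0.57x3 + 0.45x4 + 0.56x5 + 0.3x6 subject to:
  90x1 + 112x2 + 227x4 + 3x5 + 1x6 ≤ 195   (sodium)
  3.4x3 + 3.9x4 + 9.1x5 + 4.1x6 ≥ 10.1   (fibre)
  1.3x1 + 3x2 + 1.2x3 + 0.3x4 + 0.1x5 + 0.1x6 ≤ 5.2   (saturated fat)
  x1, x2, x3, x4, x5, x6 ≥ 0.
The cheapest feasible vertex uses only kidney beans; chicken breast, eggs, almonds, whole-barley bread, bananas are not used. Binding constraint: fibre.
So kidney beans = 1.11 servings.
Total cost: 0.56·1.11 = 0.62160.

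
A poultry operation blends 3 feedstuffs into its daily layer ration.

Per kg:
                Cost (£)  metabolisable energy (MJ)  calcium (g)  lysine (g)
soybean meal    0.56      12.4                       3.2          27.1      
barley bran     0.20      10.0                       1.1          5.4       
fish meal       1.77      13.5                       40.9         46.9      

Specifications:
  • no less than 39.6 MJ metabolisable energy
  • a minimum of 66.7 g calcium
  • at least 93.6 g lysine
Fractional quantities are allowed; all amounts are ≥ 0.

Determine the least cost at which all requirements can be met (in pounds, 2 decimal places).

Treat it as an LP. Let x1 = kg of soybean meal, x2 = kg of barley bran, x3 = kg of fish meal.
Minimise 0.56x1 + 0.2x2 + 1.77x3 with:
  12.4x1 + 10x2 + 13.5x3 ≥ 39.6   (metabolisable energy)
  3.2x1 + 1.1x2 + 40.9x3 ≥ 66.7   (calcium)
  27.1x1 + 5.4x2 + 46.9x3 ≥ 93.6   (lysine)
  x1, x2, x3 ≥ 0.
All 3 inputs are positive at the optimum. There the metabolisable energy, calcium, lysine constraints are tight.
Optimal quantities: soybean meal = 0.5153 kg, barley bran = 1.218 kg, fish meal = 1.558 kg.
Cost = 0.56·0.5153 + 0.2·1.218 + 1.77·1.558 = 3.2898.

£3.29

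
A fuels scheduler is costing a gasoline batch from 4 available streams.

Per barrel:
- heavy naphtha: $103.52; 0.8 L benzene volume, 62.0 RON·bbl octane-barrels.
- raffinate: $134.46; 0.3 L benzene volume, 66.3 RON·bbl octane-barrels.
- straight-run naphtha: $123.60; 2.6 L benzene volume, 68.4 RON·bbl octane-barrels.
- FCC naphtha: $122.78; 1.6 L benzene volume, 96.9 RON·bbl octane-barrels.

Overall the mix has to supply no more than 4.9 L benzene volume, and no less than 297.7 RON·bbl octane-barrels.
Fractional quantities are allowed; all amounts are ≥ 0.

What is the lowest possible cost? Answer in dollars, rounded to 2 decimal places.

Let x1 = barrels of heavy naphtha, x2 = barrels of raffinate, x3 = barrels of straight-run naphtha, x4 = barrels of FCC naphtha.
min 103.52x1 + 134.46x2 + 123.6x3 + 122.78x4 with:
  0.8x1 + 0.3x2 + 2.6x3 + 1.6x4 ≤ 4.9   (benzene volume)
  62x1 + 66.3x2 + 68.4x3 + 96.9x4 ≥ 297.7   (octane-barrels)
  x1, x2, x3, x4 ≥ 0.
The cheapest feasible vertex uses only raffinate, FCC naphtha; heavy naphtha, straight-run naphtha are not used. There the benzene volume and octane-barrels constraints are tight.
That vertex is x2 = 0.019608, x4 = 3.0588.
Objective = 134.46·0.019608 + 122.78·3.0588 = 378.1960.

$378.20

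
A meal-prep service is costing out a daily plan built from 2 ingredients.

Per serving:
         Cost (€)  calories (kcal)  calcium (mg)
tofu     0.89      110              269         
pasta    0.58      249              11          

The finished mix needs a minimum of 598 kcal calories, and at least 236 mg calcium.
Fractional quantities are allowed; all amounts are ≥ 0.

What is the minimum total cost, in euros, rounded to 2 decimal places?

This is a linear program. Let x1 = servings of tofu, x2 = servings of pasta.
min 0.89x1 + 0.58x2 subject to:
  110x1 + 249x2 ≥ 598   (calories)
  269x1 + 11x2 ≥ 236   (calcium)
  x1, x2 ≥ 0.
Both inputs are positive at the optimum. The calories and calcium requirements are met with equality.
Optimal quantities: tofu = 0.7935 servings, pasta = 2.051 servings.
Cost = 0.89·0.7935 + 0.58·2.051 = 1.8958.

€1.90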